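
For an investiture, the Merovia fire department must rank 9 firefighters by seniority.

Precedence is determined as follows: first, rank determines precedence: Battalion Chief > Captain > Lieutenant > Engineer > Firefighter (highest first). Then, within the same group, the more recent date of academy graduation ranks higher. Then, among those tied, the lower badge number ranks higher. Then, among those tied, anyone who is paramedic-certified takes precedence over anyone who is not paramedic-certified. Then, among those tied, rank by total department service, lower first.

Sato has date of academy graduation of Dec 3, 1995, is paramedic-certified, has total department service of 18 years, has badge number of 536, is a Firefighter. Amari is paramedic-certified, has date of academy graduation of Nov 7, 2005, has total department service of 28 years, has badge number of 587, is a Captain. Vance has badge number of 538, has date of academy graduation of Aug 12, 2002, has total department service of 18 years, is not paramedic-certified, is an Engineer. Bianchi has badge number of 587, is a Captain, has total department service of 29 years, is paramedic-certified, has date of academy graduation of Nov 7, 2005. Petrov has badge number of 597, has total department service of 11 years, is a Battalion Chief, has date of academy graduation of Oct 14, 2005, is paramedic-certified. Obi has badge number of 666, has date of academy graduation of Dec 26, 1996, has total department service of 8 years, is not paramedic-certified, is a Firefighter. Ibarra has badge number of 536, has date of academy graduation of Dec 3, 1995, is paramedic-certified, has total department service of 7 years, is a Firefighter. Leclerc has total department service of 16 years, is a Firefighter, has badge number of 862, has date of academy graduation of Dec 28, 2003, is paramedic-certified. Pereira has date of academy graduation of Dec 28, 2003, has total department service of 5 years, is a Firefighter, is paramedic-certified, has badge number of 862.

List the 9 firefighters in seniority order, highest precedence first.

Petrov, Amari, Bianchi, Vance, Pereira, Leclerc, Obi, Ibarra, Sato

By rank: Petrov (Battalion Chief); then Amari and Bianchi (Captain); then Vance (Engineer); then Pereira, Leclerc, Obi, Ibarra and Sato (Firefighter).
Amari and Bianchi both have date of academy graduation Nov 7, 2005, so the next rule applies.
Amari and Bianchi both have badge number 587, so the next rule applies.
Amari and Bianchi are each paramedic-certified, so the next rule applies.
Among Amari and Bianchi, by total department service (lower first): Amari (28 years) before Bianchi (29 years).
Among Pereira, Leclerc, Obi, Ibarra and Sato, by date of academy graduation (later first): Pereira and Leclerc (Dec 28, 2003) before Obi (Dec 26, 1996) before Ibarra and Sato (Dec 3, 1995).
Pereira and Leclerc both have badge number 862, so the next rule applies.
Pereira and Leclerc are each paramedic-certified, so the next rule applies.
Among Pereira and Leclerc, by total department service (lower first): Pereira (5 years) before Leclerc (16 years).
Ibarra and Sato both have badge number 536, so the next rule applies.
Ibarra and Sato are each paramedic-certified, so the next rule applies.
Among Ibarra and Sato, by total department service (lower first): Ibarra (7 years) before Sato (18 years).
Full order: Petrov, Amari, Bianchi, Vance, Pereira, Leclerc, Obi, Ibarra, Sato.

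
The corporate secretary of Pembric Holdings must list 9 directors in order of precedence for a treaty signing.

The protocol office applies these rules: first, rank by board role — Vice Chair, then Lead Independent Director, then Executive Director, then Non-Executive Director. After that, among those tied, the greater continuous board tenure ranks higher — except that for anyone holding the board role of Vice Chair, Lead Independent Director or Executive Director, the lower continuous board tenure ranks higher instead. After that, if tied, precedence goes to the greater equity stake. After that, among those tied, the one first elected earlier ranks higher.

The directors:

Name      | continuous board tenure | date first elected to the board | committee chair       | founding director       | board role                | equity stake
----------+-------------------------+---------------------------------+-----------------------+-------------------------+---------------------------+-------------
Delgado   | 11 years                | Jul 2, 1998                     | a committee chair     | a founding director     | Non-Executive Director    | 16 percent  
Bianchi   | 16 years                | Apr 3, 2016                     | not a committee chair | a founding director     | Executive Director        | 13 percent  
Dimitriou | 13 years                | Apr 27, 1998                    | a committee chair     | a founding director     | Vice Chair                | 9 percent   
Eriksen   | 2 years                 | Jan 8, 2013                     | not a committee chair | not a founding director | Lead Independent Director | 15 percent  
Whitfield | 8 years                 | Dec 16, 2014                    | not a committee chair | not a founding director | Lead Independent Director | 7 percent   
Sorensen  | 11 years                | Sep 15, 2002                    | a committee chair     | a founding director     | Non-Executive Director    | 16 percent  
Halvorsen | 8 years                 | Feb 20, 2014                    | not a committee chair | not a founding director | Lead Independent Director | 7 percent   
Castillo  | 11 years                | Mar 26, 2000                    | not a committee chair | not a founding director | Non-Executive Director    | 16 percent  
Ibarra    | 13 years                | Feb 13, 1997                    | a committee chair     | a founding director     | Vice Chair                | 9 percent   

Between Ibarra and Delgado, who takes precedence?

Ibarra

By board role: Ibarra and Dimitriou (Vice Chair); then Eriksen, Halvorsen and Whitfield (Lead Independent Director); then Bianchi (Executive Director); then Delgado, Castillo and Sorensen (Non-Executive Director).
Ibarra and Dimitriou both have continuous board tenure 13 years, so the next rule applies.
Ibarra and Dimitriou both have equity stake 9 percent, so the next rule applies.
Among Ibarra and Dimitriou, by date first elected to the board (earlier first): Ibarra (Feb 13, 1997) before Dimitriou (Apr 27, 1998).
Among Eriksen, Halvorsen and Whitfield, by continuous board tenure (lower first) (reversed rule for this group): Eriksen (2 years) before Halvorsen and Whitfield (8 years).
Halvorsen and Whitfield both have equity stake 7 percent, so the next rule applies.
Among Halvorsen and Whitfield, by date first elected to the board (earlier first): Halvorsen (Feb 20, 2014) before Whitfield (Dec 16, 2014).
Delgado, Castillo and Sorensen all have continuous board tenure 11 years, so the next rule applies.
Delgado, Castillo and Sorensen all have equity stake 16 percent, so the next rule applies.
Among Delgado, Castillo and Sorensen, by date first elected to the board (earlier first): Delgado (Jul 2, 1998) before Castillo (Mar 26, 2000) before Sorensen (Sep 15, 2002).
So Ibarra takes precedence.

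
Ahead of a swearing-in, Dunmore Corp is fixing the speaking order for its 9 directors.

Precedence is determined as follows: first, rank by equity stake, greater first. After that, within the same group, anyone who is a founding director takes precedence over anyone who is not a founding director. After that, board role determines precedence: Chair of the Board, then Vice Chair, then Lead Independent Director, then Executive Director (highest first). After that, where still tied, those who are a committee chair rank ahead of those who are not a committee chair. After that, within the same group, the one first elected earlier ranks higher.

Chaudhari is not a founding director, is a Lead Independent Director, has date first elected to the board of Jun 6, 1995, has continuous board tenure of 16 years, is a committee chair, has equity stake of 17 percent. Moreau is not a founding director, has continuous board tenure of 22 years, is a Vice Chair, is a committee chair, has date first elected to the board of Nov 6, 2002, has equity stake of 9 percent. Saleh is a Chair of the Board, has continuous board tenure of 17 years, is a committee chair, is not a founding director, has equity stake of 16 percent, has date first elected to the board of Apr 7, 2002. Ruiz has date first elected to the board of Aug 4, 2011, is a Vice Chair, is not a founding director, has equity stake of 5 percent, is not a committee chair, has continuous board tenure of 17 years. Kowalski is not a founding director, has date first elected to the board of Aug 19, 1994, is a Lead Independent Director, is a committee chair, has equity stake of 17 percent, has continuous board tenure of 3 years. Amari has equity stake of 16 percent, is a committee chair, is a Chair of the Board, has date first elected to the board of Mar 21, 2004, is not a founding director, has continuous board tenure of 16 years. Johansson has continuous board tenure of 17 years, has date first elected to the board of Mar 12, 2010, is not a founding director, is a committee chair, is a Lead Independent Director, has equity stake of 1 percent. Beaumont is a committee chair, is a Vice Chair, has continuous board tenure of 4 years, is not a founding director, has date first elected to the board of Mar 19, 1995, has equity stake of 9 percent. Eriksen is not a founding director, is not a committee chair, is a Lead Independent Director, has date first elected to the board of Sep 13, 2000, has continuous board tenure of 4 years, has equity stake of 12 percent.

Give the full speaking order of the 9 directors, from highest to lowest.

By equity stake (higher first): Kowalski and Chaudhari (both 17 percent); then Saleh and Amari (both 16 percent); then Eriksen (12 percent); then Beaumont and Moreau (both 9 percent); then Ruiz (5 percent); then Johansson (1 percent).
Kowalski and Chaudhari are each not a founding director, so the next rule applies.
Kowalski and Chaudhari are each Lead Independent Director, so the next rule applies.
Kowalski and Chaudhari are each a committee chair, so the next rule applies.
Among Kowalski and Chaudhari, by date first elected to the board (earlier first): Kowalski (Aug 19, 1994) before Chaudhari (Jun 6, 1995).
Saleh and Amari are each not a founding director, so the next rule applies.
Saleh and Amari are each Chair of the Board, so the next rule applies.
Saleh and Amari are each a committee chair, so the next rule applies.
Among Saleh and Amari, by date first elected to the board (earlier first): Saleh (Apr 7, 2002) before Amari (Mar 21, 2004).
Beaumont and Moreau are each not a founding director, so the next rule applies.
Beaumont and Moreau are each Vice Chair, so the next rule applies.
Beaumont and Moreau are each a committee chair, so the next rule applies.
Among Beaumont and Moreau, by date first elected to the board (earlier first): Beaumont (Mar 19, 1995) before Moreau (Nov 6, 2002).
Full order: Kowalski, Chaudhari, Saleh, Amari, Eriksen, Beaumont, Moreau, Ruiz, Johansson.

Kowalski, Chaudhari, Saleh, Amari, Eriksen, Beaumont, Moreau, Ruiz, Johansson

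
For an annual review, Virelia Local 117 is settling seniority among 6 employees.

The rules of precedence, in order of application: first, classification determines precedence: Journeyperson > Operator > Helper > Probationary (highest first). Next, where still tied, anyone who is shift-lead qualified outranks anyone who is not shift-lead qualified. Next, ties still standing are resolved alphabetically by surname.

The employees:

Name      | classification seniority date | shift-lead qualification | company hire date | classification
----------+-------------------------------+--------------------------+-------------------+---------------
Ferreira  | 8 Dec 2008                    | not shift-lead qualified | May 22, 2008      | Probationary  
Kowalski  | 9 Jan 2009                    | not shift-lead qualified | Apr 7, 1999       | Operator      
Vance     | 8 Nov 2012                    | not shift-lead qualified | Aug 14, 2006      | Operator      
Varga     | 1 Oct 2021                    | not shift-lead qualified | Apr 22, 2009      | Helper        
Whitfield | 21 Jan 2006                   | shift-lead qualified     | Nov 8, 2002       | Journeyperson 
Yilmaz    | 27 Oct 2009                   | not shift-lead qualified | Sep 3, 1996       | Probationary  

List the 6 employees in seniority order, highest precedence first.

Whitfield, Kowalski, Vance, Varga, Ferreira, Yilmaz

By classification: Whitfield (Journeyperson); then Kowalski and Vance (Operator); then Varga (Helper); then Ferreira and Yilmaz (Probationary).
Kowalski and Vance are each not shift-lead qualified, so the next rule applies.
Among Kowalski and Vance, alphabetically by surname: Kowalski before Vance.
Ferreira and Yilmaz are each not shift-lead qualified, so the next rule applies.
Among Ferreira and Yilmaz, alphabetically by surname: Ferreira before Yilmaz.
Full order: Whitfield, Kowalski, Vance, Varga, Ferreira, Yilmaz.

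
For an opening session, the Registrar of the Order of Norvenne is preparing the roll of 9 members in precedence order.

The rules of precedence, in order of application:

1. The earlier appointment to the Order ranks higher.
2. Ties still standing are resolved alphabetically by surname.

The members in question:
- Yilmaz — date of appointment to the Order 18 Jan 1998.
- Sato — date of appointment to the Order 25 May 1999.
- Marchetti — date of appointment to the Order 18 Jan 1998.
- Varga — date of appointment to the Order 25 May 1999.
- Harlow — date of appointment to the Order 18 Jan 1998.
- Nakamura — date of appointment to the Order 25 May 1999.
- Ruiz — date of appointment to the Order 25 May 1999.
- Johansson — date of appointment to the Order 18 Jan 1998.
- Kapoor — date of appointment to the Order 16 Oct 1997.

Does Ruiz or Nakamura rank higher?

By date of appointment to the Order (earlier first): Kapoor (16 Oct 1997); then Harlow, Johansson, Marchetti and Yilmaz (each 18 Jan 1998); then Nakamura, Ruiz, Sato and Varga (each 25 May 1999).
Among Harlow, Johansson, Marchetti and Yilmaz, alphabetically by surname: Harlow before Johansson before Marchetti before Yilmaz.
Among Nakamura, Ruiz, Sato and Varga, alphabetically by surname: Nakamura before Ruiz before Sato before Varga.
So Nakamura takes precedence.

Nakamura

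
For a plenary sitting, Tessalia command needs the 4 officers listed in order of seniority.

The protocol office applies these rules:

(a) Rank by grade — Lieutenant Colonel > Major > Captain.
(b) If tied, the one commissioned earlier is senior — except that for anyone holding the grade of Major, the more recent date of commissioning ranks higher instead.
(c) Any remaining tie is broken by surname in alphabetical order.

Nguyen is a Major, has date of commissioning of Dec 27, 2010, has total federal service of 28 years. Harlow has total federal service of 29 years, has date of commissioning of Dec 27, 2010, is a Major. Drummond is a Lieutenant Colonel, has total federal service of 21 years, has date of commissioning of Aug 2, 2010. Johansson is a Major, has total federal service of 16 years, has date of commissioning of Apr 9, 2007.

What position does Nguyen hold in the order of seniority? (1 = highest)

By grade: Drummond (Lieutenant Colonel); then Harlow, Nguyen and Johansson (Major).
Among Harlow, Nguyen and Johansson, by date of commissioning (later first) (reversed rule for this group): Harlow and Nguyen (Dec 27, 2010) before Johansson (Apr 9, 2007).
Among Harlow and Nguyen, alphabetically by surname: Harlow before Nguyen.
Order: Drummond, Harlow, Nguyen, Johansson. So position 3.

3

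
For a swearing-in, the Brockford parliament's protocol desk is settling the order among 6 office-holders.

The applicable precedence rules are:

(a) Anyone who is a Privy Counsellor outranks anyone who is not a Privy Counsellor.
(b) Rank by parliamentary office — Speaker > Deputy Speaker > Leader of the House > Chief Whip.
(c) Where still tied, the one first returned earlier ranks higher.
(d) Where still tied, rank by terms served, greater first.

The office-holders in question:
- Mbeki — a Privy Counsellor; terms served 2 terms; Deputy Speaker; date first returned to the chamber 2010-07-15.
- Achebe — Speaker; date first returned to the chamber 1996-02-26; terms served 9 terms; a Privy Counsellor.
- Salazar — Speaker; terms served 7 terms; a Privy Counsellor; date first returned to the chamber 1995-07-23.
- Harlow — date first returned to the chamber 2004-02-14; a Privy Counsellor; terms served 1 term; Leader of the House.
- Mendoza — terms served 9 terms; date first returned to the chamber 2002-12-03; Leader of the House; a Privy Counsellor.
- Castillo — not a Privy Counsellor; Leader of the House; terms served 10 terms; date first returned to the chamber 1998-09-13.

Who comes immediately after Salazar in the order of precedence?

Achebe

By the first rule: Salazar, Achebe, Mbeki, Mendoza and Harlow (each a Privy Counsellor); then Castillo (not a Privy Counsellor).
Among Salazar, Achebe, Mbeki, Mendoza and Harlow, by parliamentary office: Salazar and Achebe (Speaker) before Mbeki (Deputy Speaker) before Mendoza and Harlow (Leader of the House).
Among Salazar and Achebe, by date first returned to the chamber (earlier first): Salazar (1995-07-23) before Achebe (1996-02-26).
Among Mendoza and Harlow, by date first returned to the chamber (earlier first): Mendoza (2002-12-03) before Harlow (2004-02-14).
Order: Salazar, Achebe, Mbeki, Mendoza, Harlow, Castillo.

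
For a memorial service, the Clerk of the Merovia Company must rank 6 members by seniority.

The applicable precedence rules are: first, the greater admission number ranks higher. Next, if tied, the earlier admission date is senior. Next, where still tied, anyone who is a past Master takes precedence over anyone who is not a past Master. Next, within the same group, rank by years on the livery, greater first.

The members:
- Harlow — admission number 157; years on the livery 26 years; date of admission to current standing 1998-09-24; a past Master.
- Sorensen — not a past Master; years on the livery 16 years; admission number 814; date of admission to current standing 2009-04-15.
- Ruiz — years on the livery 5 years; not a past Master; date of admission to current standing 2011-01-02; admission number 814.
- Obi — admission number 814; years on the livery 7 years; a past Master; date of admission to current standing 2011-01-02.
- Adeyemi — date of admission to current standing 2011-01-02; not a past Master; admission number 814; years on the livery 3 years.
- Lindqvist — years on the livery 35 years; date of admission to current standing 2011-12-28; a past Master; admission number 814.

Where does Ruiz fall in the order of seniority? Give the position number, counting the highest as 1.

3

By admission number (higher first): Sorensen, Obi, Ruiz, Adeyemi and Lindqvist (each 814); then Harlow (157).
Among Sorensen, Obi, Ruiz, Adeyemi and Lindqvist, by date of admission to current standing (earlier first): Sorensen (2009-04-15) before Obi, Ruiz and Adeyemi (2011-01-02) before Lindqvist (2011-12-28).
Among Obi, Ruiz and Adeyemi, a past Master before not a past Master: Obi (a past Master) before Ruiz and Adeyemi (not a past Master).
Among Ruiz and Adeyemi, by years on the livery (higher first): Ruiz (5 years) before Adeyemi (3 years).
Order: Sorensen, Obi, Ruiz, Adeyemi, Lindqvist, Harlow. So position 3.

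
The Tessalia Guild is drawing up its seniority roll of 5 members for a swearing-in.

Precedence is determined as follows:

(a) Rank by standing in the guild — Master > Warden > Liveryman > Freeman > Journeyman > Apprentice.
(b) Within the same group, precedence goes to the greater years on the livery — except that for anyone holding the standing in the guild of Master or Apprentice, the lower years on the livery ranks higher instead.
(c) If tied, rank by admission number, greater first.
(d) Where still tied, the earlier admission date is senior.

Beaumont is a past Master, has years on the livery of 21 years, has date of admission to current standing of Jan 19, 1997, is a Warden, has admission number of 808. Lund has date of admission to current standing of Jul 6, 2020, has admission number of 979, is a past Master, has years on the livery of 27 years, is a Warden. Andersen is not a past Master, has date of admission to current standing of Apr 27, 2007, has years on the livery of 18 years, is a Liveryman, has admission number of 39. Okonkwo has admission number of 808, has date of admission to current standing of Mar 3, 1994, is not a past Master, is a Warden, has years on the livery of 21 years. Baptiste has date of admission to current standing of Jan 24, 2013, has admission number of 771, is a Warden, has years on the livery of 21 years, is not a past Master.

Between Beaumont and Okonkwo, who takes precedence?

Okonkwo

By standing in the guild: Lund, Okonkwo, Beaumont and Baptiste (Warden); then Andersen (Liveryman).
Among Lund, Okonkwo, Beaumont and Baptiste, by years on the livery (higher first): Lund (27 years) before Okonkwo, Beaumont and Baptiste (21 years).
Among Okonkwo, Beaumont and Baptiste, by admission number (higher first): Okonkwo and Beaumont (808) before Baptiste (771).
Among Okonkwo and Beaumont, by date of admission to current standing (earlier first): Okonkwo (Mar 3, 1994) before Beaumont (Jan 19, 1997).
So Okonkwo takes precedence.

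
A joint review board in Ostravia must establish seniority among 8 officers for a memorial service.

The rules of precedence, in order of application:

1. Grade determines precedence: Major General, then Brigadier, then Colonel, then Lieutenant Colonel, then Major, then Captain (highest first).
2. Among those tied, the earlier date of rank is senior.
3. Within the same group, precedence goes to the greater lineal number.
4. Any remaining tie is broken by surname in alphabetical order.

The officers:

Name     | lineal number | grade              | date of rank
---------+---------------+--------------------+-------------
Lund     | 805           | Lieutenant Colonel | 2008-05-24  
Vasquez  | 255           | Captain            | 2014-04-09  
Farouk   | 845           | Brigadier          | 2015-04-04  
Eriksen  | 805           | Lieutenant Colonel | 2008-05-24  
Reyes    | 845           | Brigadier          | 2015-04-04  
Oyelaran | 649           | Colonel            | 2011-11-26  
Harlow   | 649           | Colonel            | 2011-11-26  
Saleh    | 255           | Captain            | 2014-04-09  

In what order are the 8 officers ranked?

By grade: Farouk and Reyes (Brigadier); then Harlow and Oyelaran (Colonel); then Eriksen and Lund (Lieutenant Colonel); then Saleh and Vasquez (Captain).
Farouk and Reyes both have date of rank 2015-04-04, so the next rule applies.
Farouk and Reyes both have lineal number 845, so the next rule applies.
Among Farouk and Reyes, alphabetically by surname: Farouk before Reyes.
Harlow and Oyelaran both have date of rank 2011-11-26, so the next rule applies.
Harlow and Oyelaran both have lineal number 649, so the next rule applies.
Among Harlow and Oyelaran, alphabetically by surname: Harlow before Oyelaran.
Eriksen and Lund both have date of rank 2008-05-24, so the next rule applies.
Eriksen and Lund both have lineal number 805, so the next rule applies.
Among Eriksen and Lund, alphabetically by surname: Eriksen before Lund.
Saleh and Vasquez both have date of rank 2014-04-09, so the next rule applies.
Saleh and Vasquez both have lineal number 255, so the next rule applies.
Among Saleh and Vasquez, alphabetically by surname: Saleh before Vasquez.
Full order: Farouk, Reyes, Harlow, Oyelaran, Eriksen, Lund, Saleh, Vasquez.

Farouk, Reyes, Harlow, Oyelaran, Eriksen, Lund, Saleh, Vasquez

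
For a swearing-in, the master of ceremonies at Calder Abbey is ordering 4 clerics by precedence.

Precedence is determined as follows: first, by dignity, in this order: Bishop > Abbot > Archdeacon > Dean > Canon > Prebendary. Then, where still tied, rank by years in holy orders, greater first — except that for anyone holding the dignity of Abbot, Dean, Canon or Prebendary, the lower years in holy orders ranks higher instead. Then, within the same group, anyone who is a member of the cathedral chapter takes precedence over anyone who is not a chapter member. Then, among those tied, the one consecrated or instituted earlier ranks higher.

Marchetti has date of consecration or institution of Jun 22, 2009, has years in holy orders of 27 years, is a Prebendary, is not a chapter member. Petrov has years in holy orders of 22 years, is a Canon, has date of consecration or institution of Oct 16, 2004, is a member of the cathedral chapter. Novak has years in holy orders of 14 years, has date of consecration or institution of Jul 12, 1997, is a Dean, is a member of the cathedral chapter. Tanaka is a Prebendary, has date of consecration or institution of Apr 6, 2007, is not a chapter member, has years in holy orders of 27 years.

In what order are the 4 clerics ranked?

Novak, Petrov, Tanaka, Marchetti

By dignity: Novak (Dean); then Petrov (Canon); then Tanaka and Marchetti (Prebendary).
Tanaka and Marchetti both have years in holy orders 27 years, so the next rule applies.
Tanaka and Marchetti are each not a chapter member, so the next rule applies.
Among Tanaka and Marchetti, by date of consecration or institution (earlier first): Tanaka (Apr 6, 2007) before Marchetti (Jun 22, 2009).
Full order: Novak, Petrov, Tanaka, Marchetti.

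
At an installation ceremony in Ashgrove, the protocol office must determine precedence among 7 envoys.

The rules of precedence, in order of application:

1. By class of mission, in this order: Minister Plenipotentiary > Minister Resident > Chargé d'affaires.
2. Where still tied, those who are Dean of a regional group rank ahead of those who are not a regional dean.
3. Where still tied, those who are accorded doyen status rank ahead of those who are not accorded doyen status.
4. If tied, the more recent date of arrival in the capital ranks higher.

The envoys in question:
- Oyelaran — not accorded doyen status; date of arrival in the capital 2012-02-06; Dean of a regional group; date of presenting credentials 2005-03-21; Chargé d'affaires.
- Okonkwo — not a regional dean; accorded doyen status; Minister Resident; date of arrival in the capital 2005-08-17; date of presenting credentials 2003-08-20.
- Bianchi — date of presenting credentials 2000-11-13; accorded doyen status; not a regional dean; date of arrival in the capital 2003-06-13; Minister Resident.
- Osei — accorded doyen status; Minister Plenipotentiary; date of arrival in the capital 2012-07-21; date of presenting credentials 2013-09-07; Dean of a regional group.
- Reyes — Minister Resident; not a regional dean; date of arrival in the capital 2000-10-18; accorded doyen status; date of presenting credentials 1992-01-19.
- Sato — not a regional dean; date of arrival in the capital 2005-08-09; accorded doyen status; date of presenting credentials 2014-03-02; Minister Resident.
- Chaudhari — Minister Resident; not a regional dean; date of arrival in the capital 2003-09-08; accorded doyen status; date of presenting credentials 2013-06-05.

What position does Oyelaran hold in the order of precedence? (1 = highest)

By class of mission: Osei (Minister Plenipotentiary); then Okonkwo, Sato, Chaudhari, Bianchi and Reyes (Minister Resident); then Oyelaran (Chargé d'affaires).
Okonkwo, Sato, Chaudhari, Bianchi and Reyes are each not a regional dean, so the next rule applies.
Okonkwo, Sato, Chaudhari, Bianchi and Reyes are each accorded doyen status, so the next rule applies.
Among Okonkwo, Sato, Chaudhari, Bianchi and Reyes, by date of arrival in the capital (later first): Okonkwo (2005-08-17) before Sato (2005-08-09) before Chaudhari (2003-09-08) before Bianchi (2003-06-13) before Reyes (2000-10-18).
Order: Osei, Okonkwo, Sato, Chaudhari, Bianchi, Reyes, Oyelaran. So position 7.

7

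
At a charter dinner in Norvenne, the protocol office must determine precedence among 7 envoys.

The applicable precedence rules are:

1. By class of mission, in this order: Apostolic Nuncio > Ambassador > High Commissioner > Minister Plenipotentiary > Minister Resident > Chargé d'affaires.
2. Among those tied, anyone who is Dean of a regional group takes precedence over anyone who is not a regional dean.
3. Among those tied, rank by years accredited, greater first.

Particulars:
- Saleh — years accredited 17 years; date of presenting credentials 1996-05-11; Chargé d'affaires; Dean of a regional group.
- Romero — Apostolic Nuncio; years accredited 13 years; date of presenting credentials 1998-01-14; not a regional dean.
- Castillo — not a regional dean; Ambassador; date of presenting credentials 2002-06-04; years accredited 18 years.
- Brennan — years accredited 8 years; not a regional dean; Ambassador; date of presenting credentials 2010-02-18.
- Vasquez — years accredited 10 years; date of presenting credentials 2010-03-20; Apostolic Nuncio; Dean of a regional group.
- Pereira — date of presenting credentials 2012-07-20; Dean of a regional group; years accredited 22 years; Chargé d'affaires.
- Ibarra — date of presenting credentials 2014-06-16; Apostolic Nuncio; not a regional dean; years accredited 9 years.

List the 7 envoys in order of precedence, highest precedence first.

By class of mission: Vasquez, Romero and Ibarra (Apostolic Nuncio); then Castillo and Brennan (Ambassador); then Pereira and Saleh (Chargé d'affaires).
Among Vasquez, Romero and Ibarra, Dean of a regional group before not a regional dean: Vasquez (Dean of a regional group) before Romero and Ibarra (not a regional dean).
Among Romero and Ibarra, by years accredited (higher first): Romero (13 years) before Ibarra (9 years).
Castillo and Brennan are each not a regional dean, so the next rule applies.
Among Castillo and Brennan, by years accredited (higher first): Castillo (18 years) before Brennan (8 years).
Pereira and Saleh are each Dean of a regional group, so the next rule applies.
Among Pereira and Saleh, by years accredited (higher first): Pereira (22 years) before Saleh (17 years).
Full order: Vasquez, Romero, Ibarra, Castillo, Brennan, Pereira, Saleh.

Vasquez, Romero, Ibarra, Castillo, Brennan, Pereira, Saleh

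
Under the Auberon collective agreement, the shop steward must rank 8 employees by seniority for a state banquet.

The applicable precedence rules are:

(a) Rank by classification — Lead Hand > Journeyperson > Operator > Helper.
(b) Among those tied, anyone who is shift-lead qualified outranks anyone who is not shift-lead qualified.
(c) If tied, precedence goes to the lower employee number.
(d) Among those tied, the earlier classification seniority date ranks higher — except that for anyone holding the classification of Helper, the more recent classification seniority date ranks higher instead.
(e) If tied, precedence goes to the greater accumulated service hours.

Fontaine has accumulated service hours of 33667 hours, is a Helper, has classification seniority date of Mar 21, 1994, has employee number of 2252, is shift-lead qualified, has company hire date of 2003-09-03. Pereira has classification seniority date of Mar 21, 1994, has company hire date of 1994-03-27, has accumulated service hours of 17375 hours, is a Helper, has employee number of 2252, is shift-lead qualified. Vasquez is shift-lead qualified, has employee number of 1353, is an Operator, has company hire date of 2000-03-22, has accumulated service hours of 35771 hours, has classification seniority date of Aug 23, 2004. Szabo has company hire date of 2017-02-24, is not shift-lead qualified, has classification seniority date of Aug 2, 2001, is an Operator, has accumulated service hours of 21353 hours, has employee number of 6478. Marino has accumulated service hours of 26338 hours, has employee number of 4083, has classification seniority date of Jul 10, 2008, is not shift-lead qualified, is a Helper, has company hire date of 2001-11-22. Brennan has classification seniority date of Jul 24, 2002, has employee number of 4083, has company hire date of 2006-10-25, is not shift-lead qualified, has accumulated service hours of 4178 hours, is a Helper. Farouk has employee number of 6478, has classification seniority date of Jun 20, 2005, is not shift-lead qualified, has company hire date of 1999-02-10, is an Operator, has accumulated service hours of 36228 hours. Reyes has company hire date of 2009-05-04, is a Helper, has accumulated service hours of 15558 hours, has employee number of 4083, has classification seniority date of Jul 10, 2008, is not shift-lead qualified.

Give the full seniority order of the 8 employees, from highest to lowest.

By classification: Vasquez, Szabo and Farouk (Operator); then Fontaine, Pereira, Marino, Reyes and Brennan (Helper).
Among Vasquez, Szabo and Farouk, shift-lead qualified before not shift-lead qualified: Vasquez (shift-lead qualified) before Szabo and Farouk (not shift-lead qualified).
Szabo and Farouk both have employee number 6478, so the next rule applies.
Among Szabo and Farouk, by classification seniority date (earlier first): Szabo (Aug 2, 2001) before Farouk (Jun 20, 2005).
Among Fontaine, Pereira, Marino, Reyes and Brennan, shift-lead qualified before not shift-lead qualified: Fontaine and Pereira (shift-lead qualified) before Marino, Reyes and Brennan (not shift-lead qualified).
Fontaine and Pereira both have employee number 2252, so the next rule applies.
Fontaine and Pereira both have classification seniority date Mar 21, 1994, so the next rule applies.
Among Fontaine and Pereira, by accumulated service hours (higher first): Fontaine (33667 hours) before Pereira (17375 hours).
Marino, Reyes and Brennan all have employee number 4083, so the next rule applies.
Among Marino, Reyes and Brennan, by classification seniority date (later first) (reversed rule for this group): Marino and Reyes (Jul 10, 2008) before Brennan (Jul 24, 2002).
Among Marino and Reyes, by accumulated service hours (higher first): Marino (26338 hours) before Reyes (15558 hours).
Full order: Vasquez, Szabo, Farouk, Fontaine, Pereira, Marino, Reyes, Brennan.

Vasquez, Szabo, Farouk, Fontaine, Pereira, Marino, Reyes, Brennan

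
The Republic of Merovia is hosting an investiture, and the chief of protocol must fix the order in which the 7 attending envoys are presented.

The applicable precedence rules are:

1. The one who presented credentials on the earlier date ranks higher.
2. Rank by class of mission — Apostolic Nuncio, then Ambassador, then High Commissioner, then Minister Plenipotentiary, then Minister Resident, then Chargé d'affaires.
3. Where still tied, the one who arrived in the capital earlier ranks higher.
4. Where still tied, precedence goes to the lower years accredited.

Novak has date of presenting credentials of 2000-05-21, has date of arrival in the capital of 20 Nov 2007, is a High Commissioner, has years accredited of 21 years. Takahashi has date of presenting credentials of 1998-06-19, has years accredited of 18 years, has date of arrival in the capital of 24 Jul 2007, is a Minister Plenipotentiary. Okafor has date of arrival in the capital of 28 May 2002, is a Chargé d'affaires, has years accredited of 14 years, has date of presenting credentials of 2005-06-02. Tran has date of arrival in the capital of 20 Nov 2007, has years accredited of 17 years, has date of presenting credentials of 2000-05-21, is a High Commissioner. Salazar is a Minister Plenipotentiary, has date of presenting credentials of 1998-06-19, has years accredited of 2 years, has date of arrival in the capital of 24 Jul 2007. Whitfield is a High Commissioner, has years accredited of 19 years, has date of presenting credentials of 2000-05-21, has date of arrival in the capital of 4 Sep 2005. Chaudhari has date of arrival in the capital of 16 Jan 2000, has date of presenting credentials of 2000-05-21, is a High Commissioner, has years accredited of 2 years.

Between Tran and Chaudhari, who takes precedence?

By date of presenting credentials (earlier first): Salazar and Takahashi (both 1998-06-19); then Chaudhari, Whitfield, Tran and Novak (each 2000-05-21); then Okafor (2005-06-02).
Salazar and Takahashi are each Minister Plenipotentiary, so the next rule applies.
Salazar and Takahashi both have date of arrival in the capital 24 Jul 2007, so the next rule applies.
Among Salazar and Takahashi, by years accredited (lower first): Salazar (2 years) before Takahashi (18 years).
Chaudhari, Whitfield, Tran and Novak are each High Commissioner, so the next rule applies.
Among Chaudhari, Whitfield, Tran and Novak, by date of arrival in the capital (earlier first): Chaudhari (16 Jan 2000) before Whitfield (4 Sep 2005) before Tran and Novak (20 Nov 2007).
Among Tran and Novak, by years accredited (lower first): Tran (17 years) before Novak (21 years).
So Chaudhari takes precedence.

Chaudhari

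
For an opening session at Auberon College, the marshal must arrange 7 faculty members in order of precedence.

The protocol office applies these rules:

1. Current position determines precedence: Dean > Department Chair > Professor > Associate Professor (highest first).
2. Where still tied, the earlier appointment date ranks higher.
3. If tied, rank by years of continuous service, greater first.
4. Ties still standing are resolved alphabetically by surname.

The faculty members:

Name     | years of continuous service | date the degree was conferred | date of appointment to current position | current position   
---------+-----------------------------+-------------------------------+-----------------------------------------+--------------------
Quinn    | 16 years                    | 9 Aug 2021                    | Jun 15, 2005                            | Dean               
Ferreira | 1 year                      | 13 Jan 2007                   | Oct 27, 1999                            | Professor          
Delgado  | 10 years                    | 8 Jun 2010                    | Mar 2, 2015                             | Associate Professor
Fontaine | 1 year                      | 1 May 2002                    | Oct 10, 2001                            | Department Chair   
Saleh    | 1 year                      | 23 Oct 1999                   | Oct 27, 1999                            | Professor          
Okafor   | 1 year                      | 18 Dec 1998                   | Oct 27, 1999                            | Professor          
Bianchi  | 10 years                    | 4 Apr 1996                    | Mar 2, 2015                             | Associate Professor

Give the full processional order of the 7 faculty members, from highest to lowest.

By current position: Quinn (Dean); then Fontaine (Department Chair); then Ferreira, Okafor and Saleh (Professor); then Bianchi and Delgado (Associate Professor).
Ferreira, Okafor and Saleh all have date of appointment to current position Oct 27, 1999, so the next rule applies.
Ferreira, Okafor and Saleh all have years of continuous service 1 year, so the next rule applies.
Among Ferreira, Okafor and Saleh, alphabetically by surname: Ferreira before Okafor before Saleh.
Bianchi and Delgado both have date of appointment to current position Mar 2, 2015, so the next rule applies.
Bianchi and Delgado both have years of continuous service 10 years, so the next rule applies.
Among Bianchi and Delgado, alphabetically by surname: Bianchi before Delgado.
Full order: Quinn, Fontaine, Ferreira, Okafor, Saleh, Bianchi, Delgado.

Quinn, Fontaine, Ferreira, Okafor, Saleh, Bianchi, Delgado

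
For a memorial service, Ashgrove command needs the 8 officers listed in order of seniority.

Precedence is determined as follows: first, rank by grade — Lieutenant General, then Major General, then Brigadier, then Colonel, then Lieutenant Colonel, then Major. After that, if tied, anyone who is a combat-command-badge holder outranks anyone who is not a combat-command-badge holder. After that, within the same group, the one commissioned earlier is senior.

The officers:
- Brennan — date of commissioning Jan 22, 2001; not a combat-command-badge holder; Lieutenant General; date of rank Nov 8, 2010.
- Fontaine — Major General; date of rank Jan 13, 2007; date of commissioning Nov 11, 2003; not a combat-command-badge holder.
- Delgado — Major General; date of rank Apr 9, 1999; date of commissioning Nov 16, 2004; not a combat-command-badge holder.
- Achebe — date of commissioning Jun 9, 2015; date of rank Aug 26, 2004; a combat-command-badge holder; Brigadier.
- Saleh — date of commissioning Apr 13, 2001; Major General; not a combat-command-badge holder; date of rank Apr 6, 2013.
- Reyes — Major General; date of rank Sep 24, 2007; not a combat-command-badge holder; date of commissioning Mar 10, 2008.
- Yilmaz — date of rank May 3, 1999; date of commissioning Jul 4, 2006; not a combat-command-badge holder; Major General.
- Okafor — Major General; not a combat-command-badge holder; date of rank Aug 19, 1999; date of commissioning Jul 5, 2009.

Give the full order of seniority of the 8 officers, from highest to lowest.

By grade: Brennan (Lieutenant General); then Saleh, Fontaine, Delgado, Yilmaz, Reyes and Okafor (Major General); then Achebe (Brigadier).
Saleh, Fontaine, Delgado, Yilmaz, Reyes and Okafor are each not a combat-command-badge holder, so the next rule applies.
Among Saleh, Fontaine, Delgado, Yilmaz, Reyes and Okafor, by date of commissioning (earlier first): Saleh (Apr 13, 2001) before Fontaine (Nov 11, 2003) before Delgado (Nov 16, 2004) before Yilmaz (Jul 4, 2006) before Reyes (Mar 10, 2008) before Okafor (Jul 5, 2009).
Full order: Brennan, Saleh, Fontaine, Delgado, Yilmaz, Reyes, Okafor, Achebe.

Brennan, Saleh, Fontaine, Delgado, Yilmaz, Reyes, Okafor, Achebe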